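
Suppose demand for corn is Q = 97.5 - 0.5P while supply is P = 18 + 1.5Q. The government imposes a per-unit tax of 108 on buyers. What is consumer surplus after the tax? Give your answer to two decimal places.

388.65

Rewriting demand in inverse form: P = 195 - 2Q.
Pre-tax equilibrium: 195 - 2Q = 18 + 1.5Q gives Q* = 50.5714, P* = 93.8571.
A tax on buyers shifts demand down by 108: (195 - 108) - 2Q = 18 + 1.5Q, so Q_t = 19.7143. Buyers pay P_b = 155.5714; sellers receive P_s = P_b - 108 = 47.5714.
Consumer surplus is the triangle under demand above P_b: (1/2)(19.7143)(195 - 155.5714) = 388.6531.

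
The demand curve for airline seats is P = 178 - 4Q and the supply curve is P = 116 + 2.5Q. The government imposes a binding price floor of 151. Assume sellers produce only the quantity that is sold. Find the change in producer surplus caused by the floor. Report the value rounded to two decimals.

65.57

Without the control, 178 - 4Q = 116 + 2.5Q so Q* = 9.5385 and P* = 139.8462.
At the floor price 151, quantity demanded is (178 - 151)/4 = 6.75; demand is the short side, so Q = 6.75 trades at P = 151.
PS goes from (1/2)(9.5385)(23.8462) = 113.7278 to 179.2969 (computed as (151 - 116)(6.75) - (1/2)(2.5)(6.75)^2), a change of 65.5691.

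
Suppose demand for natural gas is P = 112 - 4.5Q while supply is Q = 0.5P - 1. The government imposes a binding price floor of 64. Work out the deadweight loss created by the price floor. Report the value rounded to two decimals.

Rewriting supply in inverse form: P = 2 + 2Q.
Without the control, 112 - 4.5Q = 2 + 2Q so Q* = 16.9231 and P* = 35.8462.
At the floor price 64, quantity demanded is (112 - 64)/4.5 = 10.6667; demand is the short side, so Q = 10.6667 trades at P = 64.
The lost-trades triangle has base Q* - 10.6667 = 6.2564 and height equal to the gap between the curves at Q = 10.6667, which is 64 - 23.3333 = 40.6667. DWL = (1/2)(6.2564)(40.6667) = 127.2137.

127.21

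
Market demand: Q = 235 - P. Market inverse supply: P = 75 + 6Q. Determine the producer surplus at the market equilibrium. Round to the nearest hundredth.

1567.35

Rewriting demand in inverse form: P = 235 - Q.
Equilibrium: 235 - Q = 75 + 6Q, so Q* = 22.8571 and P* = 212.1429.
PS is the area between P* and the supply curve from 0 to Q*: (1/2)(22.8571)(137.1429) = 1567.3469.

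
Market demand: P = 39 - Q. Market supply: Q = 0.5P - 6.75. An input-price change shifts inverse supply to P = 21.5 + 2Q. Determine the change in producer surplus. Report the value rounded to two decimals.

Rewriting supply in inverse form: P = 13.5 + 2Q.
Initial equilibrium: Q_0 = 8.5, P_0 = 30.5; CS_0 = (1/2)(8.5)(8.5) = 36.125, PS_0 = (1/2)(8.5)(17) = 72.25.
New equilibrium: 39 - Q = 21.5 + 2Q gives Q_1 = 5.8333, P_1 = 33.1667; CS_1 = 17.0139, PS_1 = 34.0278.
Change in producer surplus = 34.0278 - 72.25 = -38.2222.

-38.22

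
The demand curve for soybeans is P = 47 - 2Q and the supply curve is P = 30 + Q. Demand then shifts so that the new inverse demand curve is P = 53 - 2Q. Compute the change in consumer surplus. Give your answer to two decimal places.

Initial equilibrium: Q_0 = 5.6667, P_0 = 35.6667; CS_0 = (1/2)(5.6667)(11.3333) = 32.1111, PS_0 = (1/2)(5.6667)(5.6667) = 16.0556.
New equilibrium: 53 - 2Q = 30 + Q gives Q_1 = 7.6667, P_1 = 37.6667; CS_1 = 58.7778, PS_1 = 29.3889.
Change in consumer surplus = 58.7778 - 32.1111 = 26.6667.

26.67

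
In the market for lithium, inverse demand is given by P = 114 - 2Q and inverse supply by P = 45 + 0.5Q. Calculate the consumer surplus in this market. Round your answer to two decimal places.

Setting demand equal to supply, 69 = 2.5Q, so Q* = 27.6 and P* = 58.8.
CS is the area between the demand curve and P* from 0 to Q*: (1/2)(27.6)(55.2) = 761.76.

761.76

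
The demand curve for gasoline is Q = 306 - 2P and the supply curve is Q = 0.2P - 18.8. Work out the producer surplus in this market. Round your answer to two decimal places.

287.69

Rewriting demand in inverse form: P = 153 - 0.5Q.
Rewriting supply in inverse form: P = 94 + 5Q.
Setting demand equal to supply, 59 = 5.5Q, so Q* = 10.7273 and P* = 147.6364.
PS is the area between P* and the supply curve from 0 to Q*: (1/2)(10.7273)(53.6364) = 287.686.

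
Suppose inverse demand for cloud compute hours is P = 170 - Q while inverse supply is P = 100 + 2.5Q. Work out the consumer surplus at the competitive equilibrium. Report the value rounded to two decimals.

Setting demand equal to supply, 70 = 3.5Q, so Q* = 20 and P* = 150.
Consumer surplus is the triangle under demand above P*: (1/2)(20)(170 - 150) = (1/2)(20)(20) = 200.

200.00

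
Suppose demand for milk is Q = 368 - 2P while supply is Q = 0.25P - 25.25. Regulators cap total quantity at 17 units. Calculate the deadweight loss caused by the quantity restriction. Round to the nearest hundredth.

4.69

Rewriting demand in inverse form: P = 184 - 0.5Q.
Rewriting supply in inverse form: P = 101 + 4Q.
Without the quota, 184 - 0.5Q = 101 + 4Q gives Q* = 18.4444.
At Q = 17 the demand price is 184 - 0.5(17) = 175.5 and the supply price is 101 + 4(17) = 169.
Deadweight loss is the triangle between the curves from 17 to 18.4444: (1/2)(175.5 - 169)(18.4444 - 17) = 4.6944.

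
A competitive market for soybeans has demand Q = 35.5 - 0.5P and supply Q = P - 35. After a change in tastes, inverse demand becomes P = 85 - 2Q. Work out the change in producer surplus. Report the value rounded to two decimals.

66.89

Rewriting demand in inverse form: P = 71 - 2Q.
Rewriting supply in inverse form: P = 35 + Q.
Initial equilibrium: Q_0 = 12, P_0 = 47; CS_0 = (1/2)(12)(24) = 144, PS_0 = (1/2)(12)(12) = 72.
New equilibrium: 85 - 2Q = 35 + Q gives Q_1 = 16.6667, P_1 = 51.6667; CS_1 = 277.7778, PS_1 = 138.8889.
Change in producer surplus = 138.8889 - 72 = 66.8889.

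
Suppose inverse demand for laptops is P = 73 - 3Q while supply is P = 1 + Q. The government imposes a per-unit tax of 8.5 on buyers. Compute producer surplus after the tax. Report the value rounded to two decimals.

Without the tax, 73 - 3Q = 1 + Q so Q* = 18 and P* = 19.
A tax on buyers shifts demand down by 8.5: (73 - 8.5) - 3Q = 1 + Q, so Q_t = 15.875. Buyers pay P_b = 25.375; sellers receive P_s = P_b - 8.5 = 16.875.
Producer surplus is the triangle above supply below P_s: (1/2)(15.875)(16.875 - 1) = 126.0078.

126.01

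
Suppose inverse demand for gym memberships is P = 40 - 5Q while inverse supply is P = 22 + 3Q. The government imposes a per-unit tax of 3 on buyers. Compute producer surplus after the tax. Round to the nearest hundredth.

Pre-tax equilibrium: 40 - 5Q = 22 + 3Q gives Q* = 2.25, P* = 28.75.
With the tax, buyers' net willingness to pay falls by 3: (40 - 3) - 5Q = 22 + 3Q, so Q_t = 1.875. Buyers pay P_b = 30.625; sellers receive P_s = P_b - 3 = 27.625.
PS = (1/2)(Q_t)(P_s - 22) = (1/2)(1.875)(5.625) = 5.2734.

5.27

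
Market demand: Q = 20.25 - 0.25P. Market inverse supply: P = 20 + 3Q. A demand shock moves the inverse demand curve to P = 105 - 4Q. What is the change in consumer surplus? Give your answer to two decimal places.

Rewriting demand in inverse form: P = 81 - 4Q.
Initial equilibrium: Q_0 = 8.7143, P_0 = 46.1429; CS_0 = (1/2)(8.7143)(34.8571) = 151.8776, PS_0 = (1/2)(8.7143)(26.1429) = 113.9082.
New equilibrium: 105 - 4Q = 20 + 3Q gives Q_1 = 12.1429, P_1 = 56.4286; CS_1 = 294.898, PS_1 = 221.1735.
Change in consumer surplus = 294.898 - 151.8776 = 143.0204.

143.02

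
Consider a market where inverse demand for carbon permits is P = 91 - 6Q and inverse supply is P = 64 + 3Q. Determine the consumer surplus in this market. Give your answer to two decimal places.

27.00

Set 91 - 6Q = 64 + 3Q, which gives 27 = 9Q, so Q* = 3 and P* = 91 - 6(3) = 73.
CS is the area between the demand curve and P* from 0 to Q*: (1/2)(3)(18) = 27.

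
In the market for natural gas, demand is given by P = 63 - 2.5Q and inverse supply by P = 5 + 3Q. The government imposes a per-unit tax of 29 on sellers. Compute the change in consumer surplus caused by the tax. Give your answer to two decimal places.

-104.26

Pre-tax equilibrium: 63 - 2.5Q = 5 + 3Q gives Q* = 10.5455, P* = 36.6364.
A tax on sellers shifts supply up by 29: 63 - 2.5Q = 5 + 3Q + 29, so Q_t = 5.2727. Buyers pay P_b = 49.8182; sellers receive P_s = P_b - 29 = 20.8182.
CS falls from (1/2)(10.5455)(26.3636) = 139.0083 to (1/2)(5.2727)(13.1818) = 34.7521, a change of -104.2562.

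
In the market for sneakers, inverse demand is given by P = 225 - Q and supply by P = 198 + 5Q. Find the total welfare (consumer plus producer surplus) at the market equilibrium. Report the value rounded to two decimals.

60.75

Setting demand equal to supply, 27 = 6Q, so Q* = 4.5 and P* = 220.5.
Total surplus is the full triangle between the curves from 0 to Q*: (1/2)(4.5)(225 - 198) = 60.75.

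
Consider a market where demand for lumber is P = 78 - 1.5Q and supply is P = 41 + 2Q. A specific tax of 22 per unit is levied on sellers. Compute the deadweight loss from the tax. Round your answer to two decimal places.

Pre-tax equilibrium: 78 - 1.5Q = 41 + 2Q gives Q* = 10.5714, P* = 62.1429.
With the tax, sellers need 22 more per unit: 78 - 1.5Q = 41 + 2Q + 22, so Q_t = 4.2857. Buyers pay P_b = 71.5714; sellers receive P_s = P_b - 22 = 49.5714.
The welfare triangle lost has base Q* - Q_t = 6.2857 and height t = 22, so DWL = (1/2)(6.2857)(22) = 69.1429.

69.14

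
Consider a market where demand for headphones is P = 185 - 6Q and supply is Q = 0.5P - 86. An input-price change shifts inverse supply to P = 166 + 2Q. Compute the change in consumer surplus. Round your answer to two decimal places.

Rewriting supply in inverse form: P = 172 + 2Q.
Initial equilibrium: Q_0 = 1.625, P_0 = 175.25; CS_0 = (1/2)(1.625)(9.75) = 7.9219, PS_0 = (1/2)(1.625)(3.25) = 2.6406.
New equilibrium: 185 - 6Q = 166 + 2Q gives Q_1 = 2.375, P_1 = 170.75; CS_1 = 16.9219, PS_1 = 5.6406.
Change in consumer surplus = 16.9219 - 7.9219 = 9.

9.00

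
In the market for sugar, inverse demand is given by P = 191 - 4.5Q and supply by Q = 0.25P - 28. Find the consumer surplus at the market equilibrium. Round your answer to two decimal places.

194.36

Rewriting supply in inverse form: P = 112 + 4Q.
Set 191 - 4.5Q = 112 + 4Q, which gives 79 = 8.5Q, so Q* = 9.2941 and P* = 191 - 4.5(9.2941) = 149.1765.
The demand choke price is 191, so CS = (1/2)(Q*)(191 - P*) = (1/2)(9.2941)(41.8235) = 194.3564.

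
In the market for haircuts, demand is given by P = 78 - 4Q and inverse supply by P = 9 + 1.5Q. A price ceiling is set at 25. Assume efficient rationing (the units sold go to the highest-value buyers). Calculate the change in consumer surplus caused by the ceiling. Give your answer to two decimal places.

Free-market equilibrium: 78 - 4Q = 9 + 1.5Q gives Q* = 12.5455, P* = 27.8182.
At the ceiling price 25, quantity supplied is (25 - 9)/1.5 = 10.6667; supply is the short side, so Q = 10.6667 trades at P = 25.
CS goes from (1/2)(12.5455)(50.1818) = 314.7769 to 337.7778 (computed as (78 - 25)(10.6667) - (1/2)(4)(10.6667)^2), a change of 23.0009.

23.00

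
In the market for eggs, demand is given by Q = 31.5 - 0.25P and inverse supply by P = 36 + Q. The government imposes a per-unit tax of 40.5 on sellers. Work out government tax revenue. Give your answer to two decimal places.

400.95

Rewriting demand in inverse form: P = 126 - 4Q.
Without the tax, 126 - 4Q = 36 + Q so Q* = 18 and P* = 54.
With the tax, sellers need 40.5 more per unit: 126 - 4Q = 36 + Q + 40.5, so Q_t = 9.9. Buyers pay P_b = 86.4; sellers receive P_s = P_b - 40.5 = 45.9.
Tax revenue = t x Q_t = 40.5 x 9.9 = 400.95.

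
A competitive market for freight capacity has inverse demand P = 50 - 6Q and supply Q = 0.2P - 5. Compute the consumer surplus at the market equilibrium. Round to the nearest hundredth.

15.50

Rewriting supply in inverse form: P = 25 + 5Q.
Set 50 - 6Q = 25 + 5Q, which gives 25 = 11Q, so Q* = 2.2727 and P* = 50 - 6(2.2727) = 36.3636.
Consumer surplus is the triangle under demand above P*: (1/2)(2.2727)(50 - 36.3636) = (1/2)(2.2727)(13.6364) = 15.4959.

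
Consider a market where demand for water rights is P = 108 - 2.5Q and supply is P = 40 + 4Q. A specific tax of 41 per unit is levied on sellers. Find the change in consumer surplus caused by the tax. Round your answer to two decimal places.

-115.24

Without the tax, 108 - 2.5Q = 40 + 4Q so Q* = 10.4615 and P* = 81.8462.
A tax on sellers shifts supply up by 41: 108 - 2.5Q = 40 + 4Q + 41, so Q_t = 4.1538. Buyers pay P_b = 97.6154; sellers receive P_s = P_b - 41 = 56.6154.
Consumers lose the trapezoid between P* and P_b out to Q_t plus the triangle from Q_t to Q*: change in CS = 21.568 - 136.8047 = -115.2367.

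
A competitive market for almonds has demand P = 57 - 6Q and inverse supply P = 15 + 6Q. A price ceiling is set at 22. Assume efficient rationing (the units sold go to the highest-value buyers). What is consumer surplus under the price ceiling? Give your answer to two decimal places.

36.75

Without the control, 57 - 6Q = 15 + 6Q so Q* = 3.5 and P* = 36.
At the ceiling price 22, quantity supplied is (22 - 15)/6 = 1.1667; supply is the short side, so Q = 1.1667 trades at P = 22.
The demand price at Q = 1.1667 is 50. CS is the trapezoid between demand and 22 over [0, 1.1667]: (1/2)[(57 - 22) + (50 - 22)](1.1667) = 36.75.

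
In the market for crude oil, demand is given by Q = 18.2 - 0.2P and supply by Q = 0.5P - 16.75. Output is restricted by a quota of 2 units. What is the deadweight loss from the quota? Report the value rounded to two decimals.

Rewriting demand in inverse form: P = 91 - 5Q.
Rewriting supply in inverse form: P = 33.5 + 2Q.
Without the quota, 91 - 5Q = 33.5 + 2Q gives Q* = 8.2143.
At Q = 2 the demand price is 91 - 5(2) = 81 and the supply price is 33.5 + 2(2) = 37.5.
DWL = (1/2)(gap between curves at 2) x (Q* - 2) = (1/2)(43.5)(6.2143) = 135.1607.

135.16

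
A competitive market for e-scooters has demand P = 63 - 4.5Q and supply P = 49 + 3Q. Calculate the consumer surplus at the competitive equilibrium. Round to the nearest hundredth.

7.84

Setting demand equal to supply, 14 = 7.5Q, so Q* = 1.8667 and P* = 54.6.
Consumer surplus is the triangle under demand above P*: (1/2)(1.8667)(63 - 54.6) = (1/2)(1.8667)(8.4) = 7.84.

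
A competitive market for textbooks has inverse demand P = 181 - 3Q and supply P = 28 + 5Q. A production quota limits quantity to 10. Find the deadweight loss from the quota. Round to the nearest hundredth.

333.06

Without the quota, 181 - 3Q = 28 + 5Q gives Q* = 19.125.
At Q = 10 the demand price is 181 - 3(10) = 151 and the supply price is 28 + 5(10) = 78.
DWL = (1/2)(gap between curves at 10) x (Q* - 10) = (1/2)(73)(9.125) = 333.0625.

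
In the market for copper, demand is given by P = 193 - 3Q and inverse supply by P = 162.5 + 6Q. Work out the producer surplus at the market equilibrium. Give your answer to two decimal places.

34.45

Setting demand equal to supply, 30.5 = 9Q, so Q* = 3.3889 and P* = 182.8333.
The supply curve's price intercept is 162.5, so PS = (1/2)(Q*)(P* - 162.5) = (1/2)(3.3889)(20.3333) = 34.4537.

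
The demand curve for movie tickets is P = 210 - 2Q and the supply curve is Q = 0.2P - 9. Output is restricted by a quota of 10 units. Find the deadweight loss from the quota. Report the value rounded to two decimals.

644.64

Rewriting supply in inverse form: P = 45 + 5Q.
Without the quota, 210 - 2Q = 45 + 5Q gives Q* = 23.5714.
At Q = 10 the demand price is 210 - 2(10) = 190 and the supply price is 45 + 5(10) = 95.
Deadweight loss is the triangle between the curves from 10 to 23.5714: (1/2)(190 - 95)(23.5714 - 10) = 644.6429.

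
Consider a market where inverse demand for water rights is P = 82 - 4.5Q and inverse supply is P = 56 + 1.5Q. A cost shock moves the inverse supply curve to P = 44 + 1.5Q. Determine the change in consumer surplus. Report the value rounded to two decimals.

48.00

Initial equilibrium: Q_0 = 4.3333, P_0 = 62.5; CS_0 = (1/2)(4.3333)(19.5) = 42.25, PS_0 = (1/2)(4.3333)(6.5) = 14.0833.
New equilibrium: 82 - 4.5Q = 44 + 1.5Q gives Q_1 = 6.3333, P_1 = 53.5; CS_1 = 90.25, PS_1 = 30.0833.
Change in consumer surplus = 90.25 - 42.25 = 48.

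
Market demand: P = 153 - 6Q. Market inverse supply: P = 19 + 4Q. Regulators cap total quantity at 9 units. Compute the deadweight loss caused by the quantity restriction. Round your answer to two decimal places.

Unrestricted equilibrium: Q* = (153 - 19)/(6 + 4) = 13.4.
At Q = 9 the demand price is 153 - 6(9) = 99 and the supply price is 19 + 4(9) = 55.
DWL = (1/2)(gap between curves at 9) x (Q* - 9) = (1/2)(44)(4.4) = 96.8.

96.80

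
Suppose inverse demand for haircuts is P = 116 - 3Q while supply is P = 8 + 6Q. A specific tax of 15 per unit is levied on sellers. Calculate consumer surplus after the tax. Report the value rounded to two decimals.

Without the tax, 116 - 3Q = 8 + 6Q so Q* = 12 and P* = 80.
A tax on sellers shifts supply up by 15: 116 - 3Q = 8 + 6Q + 15, so Q_t = 10.3333. Buyers pay P_b = 85; sellers receive P_s = P_b - 15 = 70.
CS = (1/2)(Q_t)(116 - P_b) = (1/2)(10.3333)(31) = 160.1667.

160.17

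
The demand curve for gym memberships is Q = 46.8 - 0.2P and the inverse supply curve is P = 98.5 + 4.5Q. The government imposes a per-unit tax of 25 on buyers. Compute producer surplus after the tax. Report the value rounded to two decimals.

Rewriting demand in inverse form: P = 234 - 5Q.
Without the tax, 234 - 5Q = 98.5 + 4.5Q so Q* = 14.2632 and P* = 162.6842.
With the tax, buyers' net willingness to pay falls by 25: (234 - 25) - 5Q = 98.5 + 4.5Q, so Q_t = 11.6316. Buyers pay P_b = 175.8421; sellers receive P_s = P_b - 25 = 150.8421.
PS = (1/2)(Q_t)(P_s - 98.5) = (1/2)(11.6316)(52.3421) = 304.4107.

304.41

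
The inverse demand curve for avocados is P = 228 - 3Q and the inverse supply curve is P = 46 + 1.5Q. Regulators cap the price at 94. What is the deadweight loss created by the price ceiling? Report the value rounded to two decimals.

160.44

Without the control, 228 - 3Q = 46 + 1.5Q so Q* = 40.4444 and P* = 106.6667.
At the ceiling price 94, quantity supplied is (94 - 46)/1.5 = 32; supply is the short side, so Q = 32 trades at P = 94.
At Q = 32 the demand price is 132 and the supply price is 94. Deadweight loss is the triangle between the curves from 32 to 40.4444: (1/2)(132 - 94)(40.4444 - 32) = 160.4444.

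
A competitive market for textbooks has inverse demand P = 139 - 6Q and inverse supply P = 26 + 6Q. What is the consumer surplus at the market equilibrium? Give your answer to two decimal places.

266.02

Set 139 - 6Q = 26 + 6Q, which gives 113 = 12Q, so Q* = 9.4167 and P* = 139 - 6(9.4167) = 82.5.
The demand choke price is 139, so CS = (1/2)(Q*)(139 - P*) = (1/2)(9.4167)(56.5) = 266.0208.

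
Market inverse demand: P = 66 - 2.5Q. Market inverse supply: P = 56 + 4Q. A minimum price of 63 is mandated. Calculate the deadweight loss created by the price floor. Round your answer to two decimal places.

0.37

Without the control, 66 - 2.5Q = 56 + 4Q so Q* = 1.5385 and P* = 62.1538.
At the floor price 63, quantity demanded is (66 - 63)/2.5 = 1.2; demand is the short side, so Q = 1.2 trades at P = 63.
The lost-trades triangle has base Q* - 1.2 = 0.3385 and height equal to the gap between the curves at Q = 1.2, which is 63 - 60.8 = 2.2. DWL = (1/2)(0.3385)(2.2) = 0.3723.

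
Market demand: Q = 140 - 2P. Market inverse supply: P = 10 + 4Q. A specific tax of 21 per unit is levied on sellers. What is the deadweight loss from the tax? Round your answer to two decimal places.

49.00

Rewriting demand in inverse form: P = 70 - 0.5Q.
Pre-tax equilibrium: 70 - 0.5Q = 10 + 4Q gives Q* = 13.3333, P* = 63.3333.
With the tax, sellers need 21 more per unit: 70 - 0.5Q = 10 + 4Q + 21, so Q_t = 8.6667. Buyers pay P_b = 65.6667; sellers receive P_s = P_b - 21 = 44.6667.
Deadweight loss is the triangle between the curves from Q_t to Q*: (1/2)(13.3333 - 8.6667)(21) = 49.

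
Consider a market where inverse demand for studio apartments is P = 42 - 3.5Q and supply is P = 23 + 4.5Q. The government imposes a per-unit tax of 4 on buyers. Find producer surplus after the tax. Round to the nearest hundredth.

Pre-tax equilibrium: 42 - 3.5Q = 23 + 4.5Q gives Q* = 2.375, P* = 33.6875.
A tax on buyers shifts demand down by 4: (42 - 4) - 3.5Q = 23 + 4.5Q, so Q_t = 1.875. Buyers pay P_b = 35.4375; sellers receive P_s = P_b - 4 = 31.4375.
PS = (1/2)(Q_t)(P_s - 23) = (1/2)(1.875)(8.4375) = 7.9102.

7.91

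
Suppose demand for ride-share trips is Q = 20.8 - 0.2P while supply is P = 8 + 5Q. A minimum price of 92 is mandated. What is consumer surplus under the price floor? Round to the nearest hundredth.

14.40

Rewriting demand in inverse form: P = 104 - 5Q.
Without the control, 104 - 5Q = 8 + 5Q so Q* = 9.6 and P* = 56.
At P = 92, buyers demand (104 - 92)/5 = 2.4 while sellers would supply more, so the quantity traded is 2.4 at price 92.
CS is the triangle under demand above 92: (1/2)(2.4)(104 - 92) = 14.4.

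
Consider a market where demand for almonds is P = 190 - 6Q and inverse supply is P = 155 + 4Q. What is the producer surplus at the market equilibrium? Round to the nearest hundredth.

Equilibrium: 190 - 6Q = 155 + 4Q, so Q* = 3.5 and P* = 169.
PS is the area between P* and the supply curve from 0 to Q*: (1/2)(3.5)(14) = 24.5.

24.50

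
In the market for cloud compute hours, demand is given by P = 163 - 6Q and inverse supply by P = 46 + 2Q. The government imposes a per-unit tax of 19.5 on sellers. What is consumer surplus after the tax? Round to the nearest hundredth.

445.61

Without the tax, 163 - 6Q = 46 + 2Q so Q* = 14.625 and P* = 75.25.
A tax on sellers shifts supply up by 19.5: 163 - 6Q = 46 + 2Q + 19.5, so Q_t = 12.1875. Buyers pay P_b = 89.875; sellers receive P_s = P_b - 19.5 = 70.375.
Consumer surplus is the triangle under demand above P_b: (1/2)(12.1875)(163 - 89.875) = 445.6055.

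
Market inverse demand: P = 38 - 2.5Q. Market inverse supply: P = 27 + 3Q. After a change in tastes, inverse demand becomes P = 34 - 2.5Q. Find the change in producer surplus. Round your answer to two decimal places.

Initial equilibrium: Q_0 = 2, P_0 = 33; CS_0 = (1/2)(2)(5) = 5, PS_0 = (1/2)(2)(6) = 6.
New equilibrium: 34 - 2.5Q = 27 + 3Q gives Q_1 = 1.2727, P_1 = 30.8182; CS_1 = 2.0248, PS_1 = 2.4298.
Change in producer surplus = 2.4298 - 6 = -3.5702.

-3.57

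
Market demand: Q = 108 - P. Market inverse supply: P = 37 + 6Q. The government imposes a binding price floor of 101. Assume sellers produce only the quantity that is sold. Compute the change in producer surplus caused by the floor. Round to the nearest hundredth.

Rewriting demand in inverse form: P = 108 - Q.
Free-market equilibrium: 108 - Q = 37 + 6Q gives Q* = 10.1429, P* = 97.8571.
At the floor price 101, quantity demanded is (108 - 101)/1 = 7; demand is the short side, so Q = 7 trades at P = 101.
PS goes from (1/2)(10.1429)(60.8571) = 308.6327 to 301 (computed as (101 - 37)(7) - (1/2)(6)(7)^2), a change of -7.6327.

-7.63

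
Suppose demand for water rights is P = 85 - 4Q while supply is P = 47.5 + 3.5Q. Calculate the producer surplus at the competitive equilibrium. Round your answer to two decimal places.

43.75

Set 85 - 4Q = 47.5 + 3.5Q, which gives 37.5 = 7.5Q, so Q* = 5 and P* = 85 - 4(5) = 65.
Producer surplus is the triangle above supply below P*: (1/2)(5)(65 - 47.5) = (1/2)(5)(17.5) = 43.75.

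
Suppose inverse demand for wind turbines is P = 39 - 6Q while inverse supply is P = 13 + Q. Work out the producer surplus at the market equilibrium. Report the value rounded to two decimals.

Setting demand equal to supply, 26 = 7Q, so Q* = 3.7143 and P* = 16.7143.
Producer surplus is the triangle above supply below P*: (1/2)(3.7143)(16.7143 - 13) = (1/2)(3.7143)(3.7143) = 6.898.

6.90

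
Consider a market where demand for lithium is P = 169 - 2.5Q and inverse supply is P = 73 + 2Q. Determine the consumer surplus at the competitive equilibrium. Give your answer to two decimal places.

568.89

Equilibrium: 169 - 2.5Q = 73 + 2Q, so Q* = 21.3333 and P* = 115.6667.
The demand choke price is 169, so CS = (1/2)(Q*)(169 - P*) = (1/2)(21.3333)(53.3333) = 568.8889.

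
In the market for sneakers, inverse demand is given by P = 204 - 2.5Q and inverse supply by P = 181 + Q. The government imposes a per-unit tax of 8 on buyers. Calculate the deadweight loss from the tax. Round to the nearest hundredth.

9.14

Without the tax, 204 - 2.5Q = 181 + Q so Q* = 6.5714 and P* = 187.5714.
With the tax, buyers' net willingness to pay falls by 8: (204 - 8) - 2.5Q = 181 + Q, so Q_t = 4.2857. Buyers pay P_b = 193.2857; sellers receive P_s = P_b - 8 = 185.2857.
Deadweight loss is the triangle between the curves from Q_t to Q*: (1/2)(6.5714 - 4.2857)(8) = 9.1429.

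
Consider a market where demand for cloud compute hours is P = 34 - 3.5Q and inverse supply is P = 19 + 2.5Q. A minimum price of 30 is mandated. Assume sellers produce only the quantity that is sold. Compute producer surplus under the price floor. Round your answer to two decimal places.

10.94

Free-market equilibrium: 34 - 3.5Q = 19 + 2.5Q gives Q* = 2.5, P* = 25.25.
At P = 30, buyers demand (34 - 30)/3.5 = 1.1429 while sellers would supply more, so the quantity traded is 1.1429 at price 30.
The supply price at Q = 1.1429 is 21.8571. PS is the trapezoid between 30 and supply over [0, 1.1429]: (1/2)[(30 - 19) + (30 - 21.8571)](1.1429) = 10.9388.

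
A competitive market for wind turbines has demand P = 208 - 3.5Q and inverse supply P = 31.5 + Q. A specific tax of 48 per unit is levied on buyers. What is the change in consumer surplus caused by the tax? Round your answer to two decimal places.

-1265.19

Pre-tax equilibrium: 208 - 3.5Q = 31.5 + Q gives Q* = 39.2222, P* = 70.7222.
A tax on buyers shifts demand down by 48: (208 - 48) - 3.5Q = 31.5 + Q, so Q_t = 28.5556. Buyers pay P_b = 108.0556; sellers receive P_s = P_b - 48 = 60.0556.
CS falls from (1/2)(39.2222)(137.2778) = 2692.1698 to (1/2)(28.5556)(99.9444) = 1426.9846, a change of -1265.1852.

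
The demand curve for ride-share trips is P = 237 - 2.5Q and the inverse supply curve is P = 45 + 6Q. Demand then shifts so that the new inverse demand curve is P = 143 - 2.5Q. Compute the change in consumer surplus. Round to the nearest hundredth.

Initial equilibrium: Q_0 = 22.5882, P_0 = 180.5294; CS_0 = (1/2)(22.5882)(56.4706) = 637.7855, PS_0 = (1/2)(22.5882)(135.5294) = 1530.6851.
New equilibrium: 143 - 2.5Q = 45 + 6Q gives Q_1 = 11.5294, P_1 = 114.1765; CS_1 = 166.1592, PS_1 = 398.782.
Change in consumer surplus = 166.1592 - 637.7855 = -471.6263.

-471.63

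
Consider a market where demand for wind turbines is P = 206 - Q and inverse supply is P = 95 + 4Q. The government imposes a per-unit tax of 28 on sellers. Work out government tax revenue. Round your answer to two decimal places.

Without the tax, 206 - Q = 95 + 4Q so Q* = 22.2 and P* = 183.8.
A tax on sellers shifts supply up by 28: 206 - Q = 95 + 4Q + 28, so Q_t = 16.6. Buyers pay P_b = 189.4; sellers receive P_s = P_b - 28 = 161.4.
Revenue is the tax times quantity traded: 28 x 16.6 = 464.8.

464.80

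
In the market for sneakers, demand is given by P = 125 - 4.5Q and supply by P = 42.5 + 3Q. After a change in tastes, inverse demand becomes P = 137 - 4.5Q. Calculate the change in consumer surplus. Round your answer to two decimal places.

84.96

Initial equilibrium: Q_0 = 11, P_0 = 75.5; CS_0 = (1/2)(11)(49.5) = 272.25, PS_0 = (1/2)(11)(33) = 181.5.
New equilibrium: 137 - 4.5Q = 42.5 + 3Q gives Q_1 = 12.6, P_1 = 80.3; CS_1 = 357.21, PS_1 = 238.14.
Change in consumer surplus = 357.21 - 272.25 = 84.96.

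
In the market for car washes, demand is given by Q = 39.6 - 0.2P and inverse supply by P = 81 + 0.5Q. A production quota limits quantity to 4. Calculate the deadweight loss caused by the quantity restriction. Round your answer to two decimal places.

Rewriting demand in inverse form: P = 198 - 5Q.
Unrestricted equilibrium: Q* = (198 - 81)/(5 + 0.5) = 21.2727.
At Q = 4 the demand price is 198 - 5(4) = 178 and the supply price is 81 + 0.5(4) = 83.
Deadweight loss is the triangle between the curves from 4 to 21.2727: (1/2)(178 - 83)(21.2727 - 4) = 820.4545.

820.45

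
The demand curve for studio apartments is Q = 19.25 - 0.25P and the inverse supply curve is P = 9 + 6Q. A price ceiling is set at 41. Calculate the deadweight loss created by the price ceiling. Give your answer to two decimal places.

10.76

Rewriting demand in inverse form: P = 77 - 4Q.
Without the control, 77 - 4Q = 9 + 6Q so Q* = 6.8 and P* = 49.8.
At the ceiling price 41, quantity supplied is (41 - 9)/6 = 5.3333; supply is the short side, so Q = 5.3333 trades at P = 41.
At Q = 5.3333 the demand price is 55.6667 and the supply price is 41. Deadweight loss is the triangle between the curves from 5.3333 to 6.8: (1/2)(55.6667 - 41)(6.8 - 5.3333) = 10.7556.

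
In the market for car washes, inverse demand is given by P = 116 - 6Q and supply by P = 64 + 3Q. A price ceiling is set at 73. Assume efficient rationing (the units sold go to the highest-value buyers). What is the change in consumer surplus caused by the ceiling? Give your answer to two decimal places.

1.85

Free-market equilibrium: 116 - 6Q = 64 + 3Q gives Q* = 5.7778, P* = 81.3333.
At P = 73, sellers supply (73 - 64)/3 = 3 while buyers want more, so the quantity traded is 3 at price 73.
CS goes from (1/2)(5.7778)(34.6667) = 100.1481 to 102 (computed as (116 - 73)(3) - (1/2)(6)(3)^2), a change of 1.8519.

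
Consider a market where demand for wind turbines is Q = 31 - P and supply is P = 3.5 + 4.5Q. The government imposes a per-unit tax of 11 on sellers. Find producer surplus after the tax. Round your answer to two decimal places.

20.25

Rewriting demand in inverse form: P = 31 - Q.
Pre-tax equilibrium: 31 - Q = 3.5 + 4.5Q gives Q* = 5, P* = 26.
A tax on sellers shifts supply up by 11: 31 - Q = 3.5 + 4.5Q + 11, so Q_t = 3. Buyers pay P_b = 28; sellers receive P_s = P_b - 11 = 17.
Producer surplus is the triangle above supply below P_s: (1/2)(3)(17 - 3.5) = 20.25.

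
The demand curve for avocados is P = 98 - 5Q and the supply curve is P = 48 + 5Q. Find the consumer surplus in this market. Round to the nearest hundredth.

62.50

Equilibrium: 98 - 5Q = 48 + 5Q, so Q* = 5 and P* = 73.
CS is the area between the demand curve and P* from 0 to Q*: (1/2)(5)(25) = 62.5.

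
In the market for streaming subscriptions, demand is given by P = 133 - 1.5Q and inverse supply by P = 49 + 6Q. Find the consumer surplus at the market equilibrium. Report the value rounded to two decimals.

Equilibrium: 133 - 1.5Q = 49 + 6Q, so Q* = 11.2 and P* = 116.2.
CS is the area between the demand curve and P* from 0 to Q*: (1/2)(11.2)(16.8) = 94.08.

94.08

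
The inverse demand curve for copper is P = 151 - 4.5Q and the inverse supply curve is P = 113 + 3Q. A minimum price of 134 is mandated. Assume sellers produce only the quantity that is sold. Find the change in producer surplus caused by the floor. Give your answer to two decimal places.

Without the control, 151 - 4.5Q = 113 + 3Q so Q* = 5.0667 and P* = 128.2.
At the floor price 134, quantity demanded is (151 - 134)/4.5 = 3.7778; demand is the short side, so Q = 3.7778 trades at P = 134.
PS goes from (1/2)(5.0667)(15.2) = 38.5067 to 57.9259 (computed as (134 - 113)(3.7778) - (1/2)(3)(3.7778)^2), a change of 19.4193.

19.42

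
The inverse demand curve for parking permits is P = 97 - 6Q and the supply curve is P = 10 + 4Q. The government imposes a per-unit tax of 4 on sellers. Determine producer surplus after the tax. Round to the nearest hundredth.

137.78

Pre-tax equilibrium: 97 - 6Q = 10 + 4Q gives Q* = 8.7, P* = 44.8.
A tax on sellers shifts supply up by 4: 97 - 6Q = 10 + 4Q + 4, so Q_t = 8.3. Buyers pay P_b = 47.2; sellers receive P_s = P_b - 4 = 43.2.
PS = (1/2)(Q_t)(P_s - 10) = (1/2)(8.3)(33.2) = 137.78.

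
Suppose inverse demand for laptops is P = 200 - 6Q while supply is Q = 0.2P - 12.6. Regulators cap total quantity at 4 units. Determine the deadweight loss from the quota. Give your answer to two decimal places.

Rewriting supply in inverse form: P = 63 + 5Q.
Without the quota, 200 - 6Q = 63 + 5Q gives Q* = 12.4545.
At Q = 4 the demand price is 200 - 6(4) = 176 and the supply price is 63 + 5(4) = 83.
Deadweight loss is the triangle between the curves from 4 to 12.4545: (1/2)(176 - 83)(12.4545 - 4) = 393.1364.

393.14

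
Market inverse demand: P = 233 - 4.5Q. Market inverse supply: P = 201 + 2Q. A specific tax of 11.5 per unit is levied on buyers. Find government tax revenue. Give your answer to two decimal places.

Without the tax, 233 - 4.5Q = 201 + 2Q so Q* = 4.9231 and P* = 210.8462.
A tax on buyers shifts demand down by 11.5: (233 - 11.5) - 4.5Q = 201 + 2Q, so Q_t = 3.1538. Buyers pay P_b = 218.8077; sellers receive P_s = P_b - 11.5 = 207.3077.
Tax revenue = t x Q_t = 11.5 x 3.1538 = 36.2692.

36.27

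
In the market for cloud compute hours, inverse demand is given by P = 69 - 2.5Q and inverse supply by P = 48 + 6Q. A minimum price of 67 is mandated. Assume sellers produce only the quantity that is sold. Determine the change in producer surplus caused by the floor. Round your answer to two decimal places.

Without the control, 69 - 2.5Q = 48 + 6Q so Q* = 2.4706 and P* = 62.8235.
At P = 67, buyers demand (69 - 67)/2.5 = 0.8 while sellers would supply more, so the quantity traded is 0.8 at price 67.
PS goes from (1/2)(2.4706)(14.8235) = 18.3114 to 13.28 (computed as (67 - 48)(0.8) - (1/2)(6)(0.8)^2), a change of -5.0314.

-5.03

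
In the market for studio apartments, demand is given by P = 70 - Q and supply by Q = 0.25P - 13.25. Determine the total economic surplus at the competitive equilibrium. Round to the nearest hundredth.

28.90

Rewriting supply in inverse form: P = 53 + 4Q.
Set 70 - Q = 53 + 4Q, which gives 17 = 5Q, so Q* = 3.4 and P* = 70 - (3.4) = 66.6.
Total surplus is the full triangle between the curves from 0 to Q*: (1/2)(3.4)(70 - 53) = 28.9.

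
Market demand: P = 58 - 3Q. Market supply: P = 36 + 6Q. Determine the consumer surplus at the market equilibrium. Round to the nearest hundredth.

8.96

Equilibrium: 58 - 3Q = 36 + 6Q, so Q* = 2.4444 and P* = 50.6667.
Consumer surplus is the triangle under demand above P*: (1/2)(2.4444)(58 - 50.6667) = (1/2)(2.4444)(7.3333) = 8.963.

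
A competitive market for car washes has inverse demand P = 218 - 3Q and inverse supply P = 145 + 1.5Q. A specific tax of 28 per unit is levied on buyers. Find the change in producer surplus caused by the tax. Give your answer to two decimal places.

-122.37

Without the tax, 218 - 3Q = 145 + 1.5Q so Q* = 16.2222 and P* = 169.3333.
A tax on buyers shifts demand down by 28: (218 - 28) - 3Q = 145 + 1.5Q, so Q_t = 10. Buyers pay P_b = 188; sellers receive P_s = P_b - 28 = 160.
PS falls from (1/2)(16.2222)(24.3333) = 197.3704 to (1/2)(10)(15) = 75, a change of -122.3704.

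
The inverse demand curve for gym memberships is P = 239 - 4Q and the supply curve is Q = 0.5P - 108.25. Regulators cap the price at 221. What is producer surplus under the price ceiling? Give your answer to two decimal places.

5.06

Rewriting supply in inverse form: P = 216.5 + 2Q.
Without the control, 239 - 4Q = 216.5 + 2Q so Q* = 3.75 and P* = 224.
At P = 221, sellers supply (221 - 216.5)/2 = 2.25 while buyers want more, so the quantity traded is 2.25 at price 221.
PS is the triangle above supply below 221: (1/2)(2.25)(221 - 216.5) = 5.0625.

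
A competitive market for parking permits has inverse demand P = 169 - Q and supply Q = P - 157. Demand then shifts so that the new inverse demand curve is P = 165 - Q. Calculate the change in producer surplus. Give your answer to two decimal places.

Rewriting supply in inverse form: P = 157 + Q.
Initial equilibrium: Q_0 = 6, P_0 = 163; CS_0 = (1/2)(6)(6) = 18, PS_0 = (1/2)(6)(6) = 18.
New equilibrium: 165 - Q = 157 + Q gives Q_1 = 4, P_1 = 161; CS_1 = 8, PS_1 = 8.
Change in producer surplus = 8 - 18 = -10.

-10.00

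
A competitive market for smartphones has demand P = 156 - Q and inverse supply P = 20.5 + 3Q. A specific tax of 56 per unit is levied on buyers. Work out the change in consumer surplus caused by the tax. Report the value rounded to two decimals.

-376.25

Without the tax, 156 - Q = 20.5 + 3Q so Q* = 33.875 and P* = 122.125.
With the tax, buyers' net willingness to pay falls by 56: (156 - 56) - Q = 20.5 + 3Q, so Q_t = 19.875. Buyers pay P_b = 136.125; sellers receive P_s = P_b - 56 = 80.125.
Consumers lose the trapezoid between P* and P_b out to Q_t plus the triangle from Q_t to Q*: change in CS = 197.5078 - 573.7578 = -376.25.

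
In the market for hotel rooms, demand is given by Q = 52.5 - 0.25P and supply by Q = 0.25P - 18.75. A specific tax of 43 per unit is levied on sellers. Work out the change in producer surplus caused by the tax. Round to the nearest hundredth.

Rewriting demand in inverse form: P = 210 - 4Q.
Rewriting supply in inverse form: P = 75 + 4Q.
Pre-tax equilibrium: 210 - 4Q = 75 + 4Q gives Q* = 16.875, P* = 142.5.
A tax on sellers shifts supply up by 43: 210 - 4Q = 75 + 4Q + 43, so Q_t = 11.5. Buyers pay P_b = 164; sellers receive P_s = P_b - 43 = 121.
PS falls from (1/2)(16.875)(67.5) = 569.5312 to (1/2)(11.5)(46) = 264.5, a change of -305.0312.

-305.03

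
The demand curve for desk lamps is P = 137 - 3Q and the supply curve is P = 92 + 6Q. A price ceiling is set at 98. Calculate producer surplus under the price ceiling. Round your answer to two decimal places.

Free-market equilibrium: 137 - 3Q = 92 + 6Q gives Q* = 5, P* = 122.
At the ceiling price 98, quantity supplied is (98 - 92)/6 = 1; supply is the short side, so Q = 1 trades at P = 98.
PS is the triangle above supply below 98: (1/2)(1)(98 - 92) = 3.

3.00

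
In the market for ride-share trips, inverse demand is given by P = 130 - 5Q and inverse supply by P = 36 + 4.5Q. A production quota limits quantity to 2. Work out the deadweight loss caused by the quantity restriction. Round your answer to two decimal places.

Without the quota, 130 - 5Q = 36 + 4.5Q gives Q* = 9.8947.
At Q = 2 the demand price is 130 - 5(2) = 120 and the supply price is 36 + 4.5(2) = 45.
Deadweight loss is the triangle between the curves from 2 to 9.8947: (1/2)(120 - 45)(9.8947 - 2) = 296.0526.

296.05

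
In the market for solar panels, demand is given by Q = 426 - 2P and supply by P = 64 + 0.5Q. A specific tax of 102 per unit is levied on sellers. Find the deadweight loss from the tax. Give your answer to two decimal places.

Rewriting demand in inverse form: P = 213 - 0.5Q.
Pre-tax equilibrium: 213 - 0.5Q = 64 + 0.5Q gives Q* = 149, P* = 138.5.
With the tax, sellers need 102 more per unit: 213 - 0.5Q = 64 + 0.5Q + 102, so Q_t = 47. Buyers pay P_b = 189.5; sellers receive P_s = P_b - 102 = 87.5.
Deadweight loss is the triangle between the curves from Q_t to Q*: (1/2)(149 - 47)(102) = 5202.

5202.00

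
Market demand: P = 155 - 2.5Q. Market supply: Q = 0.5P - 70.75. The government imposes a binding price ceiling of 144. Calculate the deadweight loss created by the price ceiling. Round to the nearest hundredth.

Rewriting supply in inverse form: P = 141.5 + 2Q.
Without the control, 155 - 2.5Q = 141.5 + 2Q so Q* = 3 and P* = 147.5.
At P = 144, sellers supply (144 - 141.5)/2 = 1.25 while buyers want more, so the quantity traded is 1.25 at price 144.
At Q = 1.25 the demand price is 151.875 and the supply price is 144. Deadweight loss is the triangle between the curves from 1.25 to 3: (1/2)(151.875 - 144)(3 - 1.25) = 6.8906.

6.89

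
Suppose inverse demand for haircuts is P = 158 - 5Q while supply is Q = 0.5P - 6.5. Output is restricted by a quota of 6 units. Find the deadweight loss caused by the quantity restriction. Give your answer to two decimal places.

757.79

Rewriting supply in inverse form: P = 13 + 2Q.
Without the quota, 158 - 5Q = 13 + 2Q gives Q* = 20.7143.
At Q = 6 the demand price is 158 - 5(6) = 128 and the supply price is 13 + 2(6) = 25.
DWL = (1/2)(gap between curves at 6) x (Q* - 6) = (1/2)(103)(14.7143) = 757.7857.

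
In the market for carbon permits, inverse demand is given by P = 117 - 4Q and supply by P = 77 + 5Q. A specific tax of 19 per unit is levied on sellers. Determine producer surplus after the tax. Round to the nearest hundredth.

Pre-tax equilibrium: 117 - 4Q = 77 + 5Q gives Q* = 4.4444, P* = 99.2222.
A tax on sellers shifts supply up by 19: 117 - 4Q = 77 + 5Q + 19, so Q_t = 2.3333. Buyers pay P_b = 107.6667; sellers receive P_s = P_b - 19 = 88.6667.
PS = (1/2)(Q_t)(P_s - 77) = (1/2)(2.3333)(11.6667) = 13.6111.

13.61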